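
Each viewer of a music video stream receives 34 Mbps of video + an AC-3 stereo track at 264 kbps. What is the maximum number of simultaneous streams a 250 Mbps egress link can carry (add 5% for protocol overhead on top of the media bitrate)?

6

Audio: 264 kbps = 0.264 Mbps.
Per-viewer media rate: 34.264 Mbps.
On the wire with 5% overhead: 35.977 Mbps.
250 Mbps = 250.0 Mbps; 250.0 / 35.977 = 6.95 → 6 viewers.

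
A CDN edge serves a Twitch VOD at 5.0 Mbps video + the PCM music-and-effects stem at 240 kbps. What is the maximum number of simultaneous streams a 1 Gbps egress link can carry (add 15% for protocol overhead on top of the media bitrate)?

165

Audio: 240 kbps = 0.240 Mbps.
Per-viewer media rate: 5.240 Mbps.
On the wire with 15% overhead: 6.026 Mbps.
1 Gbps = 1,000 Mbps; 1,000 / 6.026 = 165.95 → 165 viewers.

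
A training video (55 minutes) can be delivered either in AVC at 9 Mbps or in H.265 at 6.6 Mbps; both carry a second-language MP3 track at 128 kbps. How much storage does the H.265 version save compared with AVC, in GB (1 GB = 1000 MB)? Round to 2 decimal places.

0.99 GB

55 min = 3300 s
Audio: 128 kbps = 0.128 Mbps.
AVC: 9.128 Mbps × 3300 s = 30122.4 Mb = 3.765 GB.
H.265: 6.728 Mbps × 3300 s = 22202.4 Mb = 2.775 GB.
Saving: 3.765 − 2.775 = 0.990 GB.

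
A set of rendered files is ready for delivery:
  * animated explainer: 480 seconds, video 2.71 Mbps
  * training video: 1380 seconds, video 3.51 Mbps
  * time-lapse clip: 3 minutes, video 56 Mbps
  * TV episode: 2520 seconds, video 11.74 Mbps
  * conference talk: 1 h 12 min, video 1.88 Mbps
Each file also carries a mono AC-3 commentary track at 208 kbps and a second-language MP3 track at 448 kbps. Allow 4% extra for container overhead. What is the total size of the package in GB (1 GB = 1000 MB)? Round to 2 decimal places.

7.77 GB

Audio total: 208 + 448 = 656 kbps = 0.656 Mbps.
animated explainer: 3.366 Mbps × 480 s × 1.04 = 1680.3 Mb
training video: 4.166 Mbps × 1380 s × 1.04 = 5979.0 Mb
time-lapse clip: 56.656 Mbps × 180 s × 1.04 = 10606.0 Mb
TV episode: 12.396 Mbps × 2520 s × 1.04 = 32487.4 Mb
conference talk: 2.536 Mbps × 4320 s × 1.04 = 11393.7 Mb
Total: 62146.5 Mb = 7768.3 MB.
= 7.768 GB.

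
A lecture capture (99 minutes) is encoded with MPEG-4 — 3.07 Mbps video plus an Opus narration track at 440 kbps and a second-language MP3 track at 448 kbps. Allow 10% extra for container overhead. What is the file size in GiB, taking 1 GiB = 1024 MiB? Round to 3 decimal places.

99 min = 5940 s
Audio total: 440 + 448 = 888 kbps = 0.888 Mbps.
Total bitrate: 3.07 + 0.888 = 3.958 Mbps.
Stream data: 3.958 Mbps × 5940 s = 23510.5 Mb.
With 10% container overhead: ×1.10.
25,862 Mb = 3,232,696,500 bytes ÷ 1,073,741,824 = 3.011 GiB.

3.011 GiB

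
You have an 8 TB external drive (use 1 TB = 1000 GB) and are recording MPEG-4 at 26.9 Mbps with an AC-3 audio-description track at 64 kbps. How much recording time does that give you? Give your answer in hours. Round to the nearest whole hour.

Audio: 64 kbps = 0.064 Mbps.
Total bitrate: 26.9 + 0.064 = 26.964 Mbps.
Capacity: 8 TB = 64,000,000 Mb.
Recording time: 64,000,000 / 26.964 = 2,373,535 s ≈ 659 hours.

659 hours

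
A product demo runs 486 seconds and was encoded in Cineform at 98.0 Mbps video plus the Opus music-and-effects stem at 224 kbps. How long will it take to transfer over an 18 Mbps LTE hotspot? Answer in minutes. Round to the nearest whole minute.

Audio: 224 kbps = 0.224 Mbps.
Total bitrate: 98.224 Mbps.
File: 98.224 Mbps × 486 s = 47736.9 Mb.
At 18 Mbps: 47736.9 / 18 = 2652.0 s ≈ 44.2 minutes.

44 minutes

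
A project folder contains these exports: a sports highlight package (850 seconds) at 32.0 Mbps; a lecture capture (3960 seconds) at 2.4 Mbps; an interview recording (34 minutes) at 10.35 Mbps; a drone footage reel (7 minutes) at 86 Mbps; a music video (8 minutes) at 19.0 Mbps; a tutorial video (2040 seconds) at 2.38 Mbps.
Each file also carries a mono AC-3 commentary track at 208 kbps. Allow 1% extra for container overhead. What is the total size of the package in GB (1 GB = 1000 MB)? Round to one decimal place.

Audio: 208 kbps = 0.208 Mbps.
sports highlight package: 32.208 Mbps × 850 s × 1.01 = 27650.6 Mb
lecture capture: 2.608 Mbps × 3960 s × 1.01 = 10431.0 Mb
interview recording: 10.558 Mbps × 2040 s × 1.01 = 21753.7 Mb
drone footage reel: 86.208 Mbps × 420 s × 1.01 = 36569.4 Mb
music video: 19.208 Mbps × 480 s × 1.01 = 9312.0 Mb
tutorial video: 2.588 Mbps × 2040 s × 1.01 = 5332.3 Mb
Total: 111049.0 Mb = 13881.1 MB.
= 13.88 GB.

13.9 GB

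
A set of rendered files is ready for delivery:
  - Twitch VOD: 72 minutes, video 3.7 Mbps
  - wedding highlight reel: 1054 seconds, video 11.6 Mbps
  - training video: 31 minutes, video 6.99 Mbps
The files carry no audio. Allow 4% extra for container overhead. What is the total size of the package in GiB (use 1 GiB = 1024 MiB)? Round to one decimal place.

5.0 GiB

Twitch VOD: 3.700 Mbps × 4320 s × 1.04 = 16623.4 Mb
wedding highlight reel: 11.600 Mbps × 1054 s × 1.04 = 12715.5 Mb
training video: 6.990 Mbps × 1860 s × 1.04 = 13521.5 Mb
Total: 42860.3 Mb = 5357.5 MB.
= 4.990 GiB.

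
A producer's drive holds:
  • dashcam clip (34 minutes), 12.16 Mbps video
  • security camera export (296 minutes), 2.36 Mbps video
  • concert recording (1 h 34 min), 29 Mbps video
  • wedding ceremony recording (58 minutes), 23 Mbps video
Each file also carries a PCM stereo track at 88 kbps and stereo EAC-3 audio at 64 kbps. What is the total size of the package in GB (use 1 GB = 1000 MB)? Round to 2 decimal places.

Audio total: 88 + 64 = 152 kbps = 0.152 Mbps.
dashcam clip: 12.312 Mbps × 2040 s = 25116.5 Mb
security camera export: 2.512 Mbps × 17760 s = 44613.1 Mb
concert recording: 29.152 Mbps × 5640 s = 164417.3 Mb
wedding ceremony recording: 23.152 Mbps × 3480 s = 80569.0 Mb
Total: 314715.8 Mb = 39339.5 MB.
= 39.34 GB.

39.34 GB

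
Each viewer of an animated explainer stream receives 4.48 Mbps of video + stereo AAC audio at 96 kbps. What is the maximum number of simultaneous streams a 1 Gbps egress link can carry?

218

Audio: 96 kbps = 0.096 Mbps.
Per-viewer media rate: 4.576 Mbps.
1 Gbps = 1,000 Mbps; 1,000 / 4.576 = 218.53 → 218 viewers.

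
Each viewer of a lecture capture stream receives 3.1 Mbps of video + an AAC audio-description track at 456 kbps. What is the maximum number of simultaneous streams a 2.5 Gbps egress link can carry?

703

Audio: 456 kbps = 0.456 Mbps.
Per-viewer media rate: 3.556 Mbps.
2.5 Gbps = 2,500 Mbps; 2,500 / 3.556 = 703.04 → 703 viewers.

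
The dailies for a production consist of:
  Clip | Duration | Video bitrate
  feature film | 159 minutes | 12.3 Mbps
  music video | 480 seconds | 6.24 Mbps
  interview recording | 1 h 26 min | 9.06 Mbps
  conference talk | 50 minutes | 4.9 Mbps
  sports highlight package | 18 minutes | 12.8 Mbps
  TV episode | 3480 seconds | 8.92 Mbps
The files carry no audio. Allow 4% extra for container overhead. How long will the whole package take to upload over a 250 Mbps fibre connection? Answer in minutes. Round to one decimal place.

feature film: 12.300 Mbps × 9540 s × 1.04 = 122035.7 Mb
music video: 6.240 Mbps × 480 s × 1.04 = 3115.0 Mb
interview recording: 9.060 Mbps × 5160 s × 1.04 = 48619.6 Mb
conference talk: 4.900 Mbps × 3000 s × 1.04 = 15288.0 Mb
sports highlight package: 12.800 Mbps × 1080 s × 1.04 = 14377.0 Mb
TV episode: 8.920 Mbps × 3480 s × 1.04 = 32283.3 Mb
Total: 235718.5 Mb = 29464.8 MB.
At 250 Mbps: 235718.5 / 250 = 943 s ≈ 15.7 minutes.

15.7 minutes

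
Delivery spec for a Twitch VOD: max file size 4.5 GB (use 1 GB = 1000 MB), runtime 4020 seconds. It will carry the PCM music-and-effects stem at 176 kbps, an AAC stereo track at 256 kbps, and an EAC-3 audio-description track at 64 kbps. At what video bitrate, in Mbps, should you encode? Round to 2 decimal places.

8.46 Mbps

Budget: 4.5 GB = 36000.0 Mb.
Total bitrate budget: 36000.0 Mb / 4020 s = 8.955 Mbps.
Audio total: 176 + 256 + 64 = 496 kbps = 0.496 Mbps.
Video: 8.955 − 0.496 = 8.459 Mbps.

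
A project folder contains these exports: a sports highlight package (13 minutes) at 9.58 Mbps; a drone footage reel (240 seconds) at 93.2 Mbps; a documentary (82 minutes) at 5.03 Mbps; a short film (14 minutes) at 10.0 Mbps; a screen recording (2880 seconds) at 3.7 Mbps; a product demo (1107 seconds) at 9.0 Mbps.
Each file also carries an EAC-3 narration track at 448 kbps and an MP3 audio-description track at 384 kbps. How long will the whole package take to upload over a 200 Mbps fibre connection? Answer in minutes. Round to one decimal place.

7.7 minutes

Audio total: 448 + 384 = 832 kbps = 0.832 Mbps.
sports highlight package: 10.412 Mbps × 780 s = 8121.4 Mb
drone footage reel: 94.032 Mbps × 240 s = 22567.7 Mb
documentary: 5.862 Mbps × 4920 s = 28841.0 Mb
short film: 10.832 Mbps × 840 s = 9098.9 Mb
screen recording: 4.532 Mbps × 2880 s = 13052.2 Mb
product demo: 9.832 Mbps × 1107 s = 10884.0 Mb
Total: 92565.1 Mb = 11570.6 MB.
At 200 Mbps: 92565.1 / 200 = 463 s ≈ 7.71 minutes.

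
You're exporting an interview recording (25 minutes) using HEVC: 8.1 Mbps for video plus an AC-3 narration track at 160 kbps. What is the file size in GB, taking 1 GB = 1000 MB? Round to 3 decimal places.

25 min = 1500 s
Audio: 160 kbps = 0.160 Mbps.
Total bitrate: 8.1 + 0.160 = 8.260 Mbps.
Stream data: 8.260 Mbps × 1500 s = 12390.0 Mb.
12,390 Mb ÷ 8 = 1,549 MB → 1.549 GB.

1.549 GB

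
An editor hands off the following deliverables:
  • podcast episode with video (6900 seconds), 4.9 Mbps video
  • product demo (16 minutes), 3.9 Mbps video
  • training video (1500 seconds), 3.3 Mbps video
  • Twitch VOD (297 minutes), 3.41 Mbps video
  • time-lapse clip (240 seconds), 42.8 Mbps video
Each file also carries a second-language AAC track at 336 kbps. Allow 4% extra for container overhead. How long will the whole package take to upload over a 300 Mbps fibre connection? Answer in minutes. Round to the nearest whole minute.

Audio: 336 kbps = 0.336 Mbps.
podcast episode with video: 5.236 Mbps × 6900 s × 1.04 = 37573.5 Mb
product demo: 4.236 Mbps × 960 s × 1.04 = 4229.2 Mb
training video: 3.636 Mbps × 1500 s × 1.04 = 5672.2 Mb
Twitch VOD: 3.746 Mbps × 17820 s × 1.04 = 69423.9 Mb
time-lapse clip: 43.136 Mbps × 240 s × 1.04 = 10766.7 Mb
Total: 127665.5 Mb = 15958.2 MB.
At 300 Mbps: 127665.5 / 300 = 426 s ≈ 7.09 minutes.

7 minutes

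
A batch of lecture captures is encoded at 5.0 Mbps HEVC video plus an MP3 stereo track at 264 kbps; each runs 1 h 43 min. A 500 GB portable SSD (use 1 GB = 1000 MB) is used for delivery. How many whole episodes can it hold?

1 h 43 min = 103 min = 6180 s
Audio: 264 kbps = 0.264 Mbps.
Total bitrate: 5.264 Mbps.
Per item: 5.264 Mbps × 6180 s = 32,532 Mb = 4,066 MB.
Capacity: 500 GB = 4,000,000 Mb; 122.96 items → 122 complete.

122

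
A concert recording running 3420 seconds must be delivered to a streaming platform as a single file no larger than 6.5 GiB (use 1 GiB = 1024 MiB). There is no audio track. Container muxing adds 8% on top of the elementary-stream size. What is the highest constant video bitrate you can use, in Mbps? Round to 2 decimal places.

15.12 Mbps

Budget: 6.5 GiB = 55834.6 Mb.
Stream payload after overhead: 55834.6 / 1.08 = 51698.7 Mb.
Total bitrate budget: 51698.7 Mb / 3420 s = 15.117 Mbps.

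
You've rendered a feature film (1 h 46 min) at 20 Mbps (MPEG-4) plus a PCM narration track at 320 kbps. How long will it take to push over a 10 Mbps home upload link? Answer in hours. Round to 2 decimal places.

1 h 46 min = 106 min = 6360 s
Audio: 320 kbps = 0.320 Mbps.
Total bitrate: 20.320 Mbps.
File: 20.320 Mbps × 6360 s = 129235.2 Mb.
At 10 Mbps: 129235.2 / 10 = 12923.5 s ≈ 3.59 hours.

3.59 hours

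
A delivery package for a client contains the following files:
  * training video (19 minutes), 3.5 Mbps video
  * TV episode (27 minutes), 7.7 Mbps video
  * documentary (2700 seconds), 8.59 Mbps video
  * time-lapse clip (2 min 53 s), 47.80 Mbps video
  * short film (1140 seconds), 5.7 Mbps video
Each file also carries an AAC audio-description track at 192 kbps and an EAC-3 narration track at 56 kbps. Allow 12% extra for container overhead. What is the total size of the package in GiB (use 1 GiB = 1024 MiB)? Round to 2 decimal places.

7.32 GiB

Audio total: 192 + 56 = 248 kbps = 0.248 Mbps.
training video: 3.748 Mbps × 1140 s × 1.12 = 4785.4 Mb
TV episode: 7.948 Mbps × 1620 s × 1.12 = 14420.9 Mb
documentary: 8.838 Mbps × 2700 s × 1.12 = 26726.1 Mb
time-lapse clip: 48.048 Mbps × 173 s × 1.12 = 9309.8 Mb
short film: 5.948 Mbps × 1140 s × 1.12 = 7594.4 Mb
Total: 62836.6 Mb = 7854.6 MB.
= 7.315 GiB.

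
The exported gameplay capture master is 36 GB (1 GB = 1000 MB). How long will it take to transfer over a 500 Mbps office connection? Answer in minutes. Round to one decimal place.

File: 36 GB = 288000.0 Mb.
At 500 Mbps: 288000.0 / 500 = 576.0 s ≈ 9.6 minutes.

9.6 minutes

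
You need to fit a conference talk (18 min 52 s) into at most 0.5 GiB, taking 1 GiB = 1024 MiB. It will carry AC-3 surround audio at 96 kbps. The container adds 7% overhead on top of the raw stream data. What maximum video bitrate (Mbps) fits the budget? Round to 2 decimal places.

3.45 Mbps

Budget: 0.5 GiB = 4295.0 Mb.
Stream payload after overhead: 4295.0 / 1.07 = 4014.0 Mb.
18 min 52 s = 1132 s
Total bitrate budget: 4014.0 Mb / 1132 s = 3.546 Mbps.
Audio: 96 kbps = 0.096 Mbps.
Video: 3.546 − 0.096 = 3.450 Mbps.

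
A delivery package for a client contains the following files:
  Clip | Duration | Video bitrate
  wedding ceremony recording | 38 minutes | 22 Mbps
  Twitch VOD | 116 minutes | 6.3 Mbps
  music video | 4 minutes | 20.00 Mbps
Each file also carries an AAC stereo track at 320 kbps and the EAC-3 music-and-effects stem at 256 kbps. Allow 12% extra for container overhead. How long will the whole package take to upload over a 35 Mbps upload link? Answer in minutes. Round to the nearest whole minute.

56 minutes

Audio total: 320 + 256 = 576 kbps = 0.576 Mbps.
wedding ceremony recording: 22.576 Mbps × 2280 s × 1.12 = 57650.1 Mb
Twitch VOD: 6.876 Mbps × 6960 s × 1.12 = 53599.8 Mb
music video: 20.576 Mbps × 240 s × 1.12 = 5530.8 Mb
Total: 116780.7 Mb = 14597.6 MB.
At 35 Mbps: 116780.7 / 35 = 3337 s ≈ 55.6 minutes.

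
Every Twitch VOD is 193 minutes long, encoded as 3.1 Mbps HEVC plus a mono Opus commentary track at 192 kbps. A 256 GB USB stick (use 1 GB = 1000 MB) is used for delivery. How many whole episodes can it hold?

193 min = 11580 s
Audio: 192 kbps = 0.192 Mbps.
Total bitrate: 3.292 Mbps.
Per item: 3.292 Mbps × 11580 s = 38,121 Mb = 4,765 MB.
Capacity: 256 GB = 2,048,000 Mb; 53.72 items → 53 complete.

53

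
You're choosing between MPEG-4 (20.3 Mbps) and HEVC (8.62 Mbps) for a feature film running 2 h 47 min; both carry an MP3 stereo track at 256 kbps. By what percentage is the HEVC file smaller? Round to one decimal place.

56.8%

2 h 47 min = 167 min = 10020 s
Audio: 256 kbps = 0.256 Mbps.
MPEG-4: 20.556 Mbps × 10020 s = 205971.1 Mb = 25.746 GB.
HEVC: 8.876 Mbps × 10020 s = 88937.5 Mb = 11.117 GB.
Reduction: (1 − 11.117/25.746) × 100 = 56.82%.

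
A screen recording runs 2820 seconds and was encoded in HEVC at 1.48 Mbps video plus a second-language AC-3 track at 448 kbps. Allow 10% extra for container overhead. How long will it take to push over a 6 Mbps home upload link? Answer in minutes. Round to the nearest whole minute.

Audio: 448 kbps = 0.448 Mbps.
Total bitrate: 1.928 Mbps.
File: 1.928 Mbps × 2820 s = 5437.0 Mb.
With 10% container overhead: ×1.10. → 5980.7 Mb.
At 6 Mbps: 5980.7 / 6 = 996.8 s ≈ 16.6 minutes.

17 minutes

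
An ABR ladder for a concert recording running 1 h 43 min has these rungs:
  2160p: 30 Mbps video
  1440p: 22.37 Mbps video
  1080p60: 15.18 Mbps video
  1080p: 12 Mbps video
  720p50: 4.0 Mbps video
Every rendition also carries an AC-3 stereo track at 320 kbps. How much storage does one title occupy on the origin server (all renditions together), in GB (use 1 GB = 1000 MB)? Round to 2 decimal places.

65.78 GB

1 h 43 min = 103 min = 6180 s
Audio: 320 kbps = 0.320 Mbps.
Sum of rendition bitrates: (30+0.320) + (22.37+0.320) + (15.18+0.320) + (12+0.320) + (4.0+0.320) = 85.150 Mbps.
× 6180 s = 526,227 Mb = 65,778 MB = 65.78 GB.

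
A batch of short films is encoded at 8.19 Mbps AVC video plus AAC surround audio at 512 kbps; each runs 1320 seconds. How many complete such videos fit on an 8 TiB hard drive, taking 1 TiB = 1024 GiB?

6126

Audio: 512 kbps = 0.512 Mbps.
Total bitrate: 8.702 Mbps.
Per item: 8.702 Mbps × 1320 s = 11,487 Mb = 1,436 MB.
Capacity: 8 TiB = 70,368,744 Mb; 6126.14 items → 6126 complete.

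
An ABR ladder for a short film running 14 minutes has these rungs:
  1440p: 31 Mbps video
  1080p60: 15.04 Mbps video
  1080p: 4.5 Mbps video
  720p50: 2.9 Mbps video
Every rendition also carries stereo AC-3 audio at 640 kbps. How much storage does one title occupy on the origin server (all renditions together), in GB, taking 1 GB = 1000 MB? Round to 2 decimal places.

14 min = 840 s
Audio: 640 kbps = 0.640 Mbps.
Sum of rendition bitrates: (31+0.640) + (15.04+0.640) + (4.5+0.640) + (2.9+0.640) = 56.000 Mbps.
× 840 s = 47,040 Mb = 5,880 MB = 5.880 GB.

5.88 GB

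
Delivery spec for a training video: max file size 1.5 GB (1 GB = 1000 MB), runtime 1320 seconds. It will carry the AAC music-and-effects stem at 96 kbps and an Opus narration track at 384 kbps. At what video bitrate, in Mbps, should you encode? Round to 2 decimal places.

Budget: 1.5 GB = 12000.0 Mb.
Total bitrate budget: 12000.0 Mb / 1320 s = 9.091 Mbps.
Audio total: 96 + 384 = 480 kbps = 0.480 Mbps.
Video: 9.091 − 0.480 = 8.611 Mbps.

8.61 Mbps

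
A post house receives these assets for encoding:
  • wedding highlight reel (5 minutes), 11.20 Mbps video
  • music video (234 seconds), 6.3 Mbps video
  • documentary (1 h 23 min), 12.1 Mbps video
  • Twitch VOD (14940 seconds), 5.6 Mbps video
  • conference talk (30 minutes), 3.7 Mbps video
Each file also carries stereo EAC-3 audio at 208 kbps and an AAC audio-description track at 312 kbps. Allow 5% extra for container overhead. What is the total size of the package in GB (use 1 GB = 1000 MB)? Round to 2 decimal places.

Audio total: 208 + 312 = 520 kbps = 0.520 Mbps.
wedding highlight reel: 11.720 Mbps × 300 s × 1.05 = 3691.8 Mb
music video: 6.820 Mbps × 234 s × 1.05 = 1675.7 Mb
documentary: 12.620 Mbps × 4980 s × 1.05 = 65990.0 Mb
Twitch VOD: 6.120 Mbps × 14940 s × 1.05 = 96004.4 Mb
conference talk: 4.220 Mbps × 1800 s × 1.05 = 7975.8 Mb
Total: 175337.7 Mb = 21917.2 MB.
= 21.92 GB.

21.92 GB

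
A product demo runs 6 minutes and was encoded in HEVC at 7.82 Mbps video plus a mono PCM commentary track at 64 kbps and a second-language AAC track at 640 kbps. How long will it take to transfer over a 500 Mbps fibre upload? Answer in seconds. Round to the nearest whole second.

6 seconds

6 min = 360 s
Audio total: 64 + 640 = 704 kbps = 0.704 Mbps.
Total bitrate: 8.524 Mbps.
File: 8.524 Mbps × 360 s = 3068.6 Mb.
At 500 Mbps: 3068.6 / 500 = 6.1 s ≈ 6.14 seconds.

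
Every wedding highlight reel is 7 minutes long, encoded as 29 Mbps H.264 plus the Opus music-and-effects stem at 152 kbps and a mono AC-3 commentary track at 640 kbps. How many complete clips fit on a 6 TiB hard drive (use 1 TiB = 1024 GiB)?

7 min = 420 s
Audio total: 152 + 640 = 792 kbps = 0.792 Mbps.
Total bitrate: 29.792 Mbps.
Per item: 29.792 Mbps × 420 s = 12,513 Mb = 1,564 MB.
Capacity: 6 TiB = 52,776,558 Mb; 4217.86 items → 4217 complete.

4217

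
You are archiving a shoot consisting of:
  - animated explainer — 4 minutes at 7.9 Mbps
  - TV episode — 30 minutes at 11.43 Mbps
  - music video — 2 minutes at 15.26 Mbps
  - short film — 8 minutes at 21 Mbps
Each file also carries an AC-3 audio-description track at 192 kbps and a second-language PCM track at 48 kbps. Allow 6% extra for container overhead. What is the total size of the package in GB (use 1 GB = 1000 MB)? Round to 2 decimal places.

Audio total: 192 + 48 = 240 kbps = 0.240 Mbps.
animated explainer: 8.140 Mbps × 240 s × 1.06 = 2070.8 Mb
TV episode: 11.670 Mbps × 1800 s × 1.06 = 22266.4 Mb
music video: 15.500 Mbps × 120 s × 1.06 = 1971.6 Mb
short film: 21.240 Mbps × 480 s × 1.06 = 10806.9 Mb
Total: 37115.7 Mb = 4639.5 MB.
= 4.639 GB.

4.64 GB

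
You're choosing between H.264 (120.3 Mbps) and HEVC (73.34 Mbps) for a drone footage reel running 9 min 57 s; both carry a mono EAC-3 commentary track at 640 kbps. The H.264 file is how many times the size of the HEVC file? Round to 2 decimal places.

1.63

9 min 57 s = 597 s
Audio: 640 kbps = 0.640 Mbps.
H.264: 120.940 Mbps × 597 s = 72201.2 Mb = 9.025 GB.
HEVC: 73.980 Mbps × 597 s = 44166.1 Mb = 5.521 GB.
Ratio: 9.025 / 5.521 = 1.635.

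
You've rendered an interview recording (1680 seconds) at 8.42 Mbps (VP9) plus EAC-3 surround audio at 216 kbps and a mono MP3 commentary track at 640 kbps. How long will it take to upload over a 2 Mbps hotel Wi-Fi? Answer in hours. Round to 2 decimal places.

Audio total: 216 + 640 = 856 kbps = 0.856 Mbps.
Total bitrate: 9.276 Mbps.
File: 9.276 Mbps × 1680 s = 15583.7 Mb.
At 2 Mbps: 15583.7 / 2 = 7791.8 s ≈ 2.16 hours.

2.16 hours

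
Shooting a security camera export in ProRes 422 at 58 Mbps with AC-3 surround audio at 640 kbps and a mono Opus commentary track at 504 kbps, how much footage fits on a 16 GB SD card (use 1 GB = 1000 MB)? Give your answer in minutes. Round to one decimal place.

36.1 minutes

Audio total: 640 + 504 = 1144 kbps = 1.144 Mbps.
Total bitrate: 58 + 1.144 = 59.144 Mbps.
Capacity: 16 GB = 128,000 Mb.
Recording time: 128,000 / 59.144 = 2,164 s ≈ 36.1 minutes.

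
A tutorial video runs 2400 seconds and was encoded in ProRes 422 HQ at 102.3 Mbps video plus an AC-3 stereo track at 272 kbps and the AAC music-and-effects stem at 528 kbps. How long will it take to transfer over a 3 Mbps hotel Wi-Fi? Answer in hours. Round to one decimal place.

22.9 hours

Audio total: 272 + 528 = 800 kbps = 0.800 Mbps.
Total bitrate: 103.100 Mbps.
File: 103.100 Mbps × 2400 s = 247440.0 Mb.
At 3 Mbps: 247440.0 / 3 = 82480.0 s ≈ 22.9 hours.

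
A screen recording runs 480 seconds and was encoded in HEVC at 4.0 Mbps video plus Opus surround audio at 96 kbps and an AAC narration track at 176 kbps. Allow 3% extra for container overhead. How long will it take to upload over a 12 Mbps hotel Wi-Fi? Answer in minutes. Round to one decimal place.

2.9 minutes

Audio total: 96 + 176 = 272 kbps = 0.272 Mbps.
Total bitrate: 4.272 Mbps.
File: 4.272 Mbps × 480 s = 2050.6 Mb.
With 3% container overhead: ×1.03. → 2112.1 Mb.
At 12 Mbps: 2112.1 / 12 = 176.0 s ≈ 2.93 minutes.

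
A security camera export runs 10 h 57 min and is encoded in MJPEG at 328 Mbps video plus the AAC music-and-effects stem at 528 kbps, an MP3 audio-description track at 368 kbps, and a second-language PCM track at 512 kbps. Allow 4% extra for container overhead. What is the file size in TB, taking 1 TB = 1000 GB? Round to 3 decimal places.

1.688 TB

10 h 57 min = 657 min = 39420 s
Audio total: 528 + 368 + 512 = 1408 kbps = 1.408 Mbps.
Total bitrate: 328 + 1.408 = 329.408 Mbps.
Stream data: 329.408 Mbps × 39420 s = 12985263.4 Mb.
With 4% container overhead: ×1.04.
13,504,674 Mb ÷ 8 = 1,688,084 MB → 1.688 TB.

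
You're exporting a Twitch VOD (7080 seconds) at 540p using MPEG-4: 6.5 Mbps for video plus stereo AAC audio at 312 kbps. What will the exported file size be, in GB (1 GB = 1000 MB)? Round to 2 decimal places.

Audio: 312 kbps = 0.312 Mbps.
Total bitrate: 6.5 + 0.312 = 6.812 Mbps.
Stream data: 6.812 Mbps × 7080 s = 48229.0 Mb.
48,229 Mb ÷ 8 = 6,029 MB → 6.029 GB.

6.03 GB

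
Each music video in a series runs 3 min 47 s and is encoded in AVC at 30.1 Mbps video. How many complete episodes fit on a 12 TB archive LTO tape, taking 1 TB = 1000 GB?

14050

3 min 47 s = 227 s
Per item: 30.100 Mbps × 227 s = 6,833 Mb = 854.1 MB.
Capacity: 12 TB = 96,000,000 Mb; 14050.08 items → 14050 complete.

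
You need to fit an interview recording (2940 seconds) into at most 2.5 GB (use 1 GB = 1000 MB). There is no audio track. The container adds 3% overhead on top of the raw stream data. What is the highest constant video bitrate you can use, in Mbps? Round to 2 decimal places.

Budget: 2.5 GB = 20000.0 Mb.
Stream payload after overhead: 20000.0 / 1.03 = 19417.5 Mb.
Total bitrate budget: 19417.5 Mb / 2940 s = 6.605 Mbps.

6.60 Mbps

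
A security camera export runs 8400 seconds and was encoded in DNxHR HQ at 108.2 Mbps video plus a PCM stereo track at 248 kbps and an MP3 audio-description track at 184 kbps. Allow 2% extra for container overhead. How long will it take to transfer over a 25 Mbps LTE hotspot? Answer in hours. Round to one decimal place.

Audio total: 248 + 184 = 432 kbps = 0.432 Mbps.
Total bitrate: 108.632 Mbps.
File: 108.632 Mbps × 8400 s = 912508.8 Mb.
With 2% container overhead: ×1.02. → 930759.0 Mb.
At 25 Mbps: 930759.0 / 25 = 37230.4 s ≈ 10.3 hours.

10.3 hours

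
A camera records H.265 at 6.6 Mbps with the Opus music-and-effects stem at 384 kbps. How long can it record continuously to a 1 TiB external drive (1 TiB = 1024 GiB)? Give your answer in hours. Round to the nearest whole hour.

Audio: 384 kbps = 0.384 Mbps.
Total bitrate: 6.6 + 0.384 = 6.984 Mbps.
Capacity: 1 TiB = 8,796,093 Mb.
Recording time: 8,796,093 / 6.984 = 1,259,463 s ≈ 350 hours.

350 hours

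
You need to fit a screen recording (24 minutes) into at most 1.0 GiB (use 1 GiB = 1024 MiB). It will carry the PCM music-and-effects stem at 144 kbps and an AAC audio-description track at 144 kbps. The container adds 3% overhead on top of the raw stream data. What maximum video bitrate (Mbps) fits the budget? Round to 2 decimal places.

Budget: 1.0 GiB = 8589.9 Mb.
Stream payload after overhead: 8589.9 / 1.03 = 8339.7 Mb.
24 min = 1440 s
Total bitrate budget: 8339.7 Mb / 1440 s = 5.791 Mbps.
Audio total: 144 + 144 = 288 kbps = 0.288 Mbps.
Video: 5.791 − 0.288 = 5.503 Mbps.

5.50 Mbps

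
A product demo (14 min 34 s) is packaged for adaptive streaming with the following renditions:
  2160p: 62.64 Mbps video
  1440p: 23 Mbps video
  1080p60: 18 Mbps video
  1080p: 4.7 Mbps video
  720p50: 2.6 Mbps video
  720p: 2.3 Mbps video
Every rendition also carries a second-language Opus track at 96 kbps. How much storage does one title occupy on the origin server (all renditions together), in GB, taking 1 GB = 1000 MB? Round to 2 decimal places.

12.43 GB

14 min 34 s = 874 s
Audio: 96 kbps = 0.096 Mbps.
Sum of rendition bitrates: (62.64+0.096) + (23+0.096) + (18+0.096) + (4.7+0.096) + (2.6+0.096) + (2.3+0.096) = 113.816 Mbps.
× 874 s = 99,475 Mb = 12,434 MB = 12.43 GB.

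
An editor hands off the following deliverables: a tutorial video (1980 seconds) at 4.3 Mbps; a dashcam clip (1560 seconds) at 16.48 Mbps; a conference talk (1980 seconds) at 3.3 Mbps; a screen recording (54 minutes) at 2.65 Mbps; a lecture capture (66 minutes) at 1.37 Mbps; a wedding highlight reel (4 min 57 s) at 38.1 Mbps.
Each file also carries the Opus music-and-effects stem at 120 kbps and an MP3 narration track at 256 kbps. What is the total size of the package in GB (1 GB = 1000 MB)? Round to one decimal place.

8.9 GB

Audio total: 120 + 256 = 376 kbps = 0.376 Mbps.
tutorial video: 4.676 Mbps × 1980 s = 9258.5 Mb
dashcam clip: 16.856 Mbps × 1560 s = 26295.4 Mb
conference talk: 3.676 Mbps × 1980 s = 7278.5 Mb
screen recording: 3.026 Mbps × 3240 s = 9804.2 Mb
lecture capture: 1.746 Mbps × 3960 s = 6914.2 Mb
wedding highlight reel: 38.476 Mbps × 297 s = 11427.4 Mb
Total: 70978.1 Mb = 8872.3 MB.
= 8.872 GB.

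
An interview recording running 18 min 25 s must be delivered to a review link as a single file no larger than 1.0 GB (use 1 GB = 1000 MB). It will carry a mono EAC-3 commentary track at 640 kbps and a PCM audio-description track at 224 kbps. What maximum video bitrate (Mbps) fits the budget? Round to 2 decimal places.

6.38 Mbps

Budget: 1.0 GB = 8000.0 Mb.
18 min 25 s = 1105 s
Total bitrate budget: 8000.0 Mb / 1105 s = 7.240 Mbps.
Audio total: 640 + 224 = 864 kbps = 0.864 Mbps.
Video: 7.240 − 0.864 = 6.376 Mbps.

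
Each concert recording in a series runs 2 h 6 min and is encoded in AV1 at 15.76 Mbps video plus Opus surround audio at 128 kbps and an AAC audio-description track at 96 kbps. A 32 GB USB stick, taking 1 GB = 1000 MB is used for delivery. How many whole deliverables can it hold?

2 h 6 min = 126 min = 7560 s
Audio total: 128 + 96 = 224 kbps = 0.224 Mbps.
Total bitrate: 15.984 Mbps.
Per item: 15.984 Mbps × 7560 s = 120,839 Mb = 15,105 MB.
Capacity: 32 GB = 256,000 Mb; 2.12 items → 2 complete.

2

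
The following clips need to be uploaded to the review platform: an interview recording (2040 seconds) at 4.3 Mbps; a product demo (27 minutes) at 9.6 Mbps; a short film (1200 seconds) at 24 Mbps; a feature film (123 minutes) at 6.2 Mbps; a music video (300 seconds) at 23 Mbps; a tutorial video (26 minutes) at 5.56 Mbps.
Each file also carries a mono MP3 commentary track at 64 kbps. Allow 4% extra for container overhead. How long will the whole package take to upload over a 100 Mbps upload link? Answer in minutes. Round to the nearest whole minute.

20 minutes

Audio: 64 kbps = 0.064 Mbps.
interview recording: 4.364 Mbps × 2040 s × 1.04 = 9258.7 Mb
product demo: 9.664 Mbps × 1620 s × 1.04 = 16281.9 Mb
short film: 24.064 Mbps × 1200 s × 1.04 = 30031.9 Mb
feature film: 6.264 Mbps × 7380 s × 1.04 = 48077.5 Mb
music video: 23.064 Mbps × 300 s × 1.04 = 7196.0 Mb
tutorial video: 5.624 Mbps × 1560 s × 1.04 = 9124.4 Mb
Total: 119970.2 Mb = 14996.3 MB.
At 100 Mbps: 119970.2 / 100 = 1200 s ≈ 20 minutes.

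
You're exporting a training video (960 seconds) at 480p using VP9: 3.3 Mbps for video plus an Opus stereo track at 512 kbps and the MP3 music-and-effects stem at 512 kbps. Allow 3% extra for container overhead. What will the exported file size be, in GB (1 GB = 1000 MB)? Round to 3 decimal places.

0.534 GB

Audio total: 512 + 512 = 1024 kbps = 1.024 Mbps.
Total bitrate: 3.3 + 1.024 = 4.324 Mbps.
Stream data: 4.324 Mbps × 960 s = 4151.0 Mb.
With 3% container overhead: ×1.03.
4,276 Mb ÷ 8 = 534.4 MB → 0.5344 GB.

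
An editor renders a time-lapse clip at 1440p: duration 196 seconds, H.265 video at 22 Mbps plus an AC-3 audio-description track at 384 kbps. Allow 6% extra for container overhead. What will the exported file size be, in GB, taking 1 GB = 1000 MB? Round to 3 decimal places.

0.581 GB

Audio: 384 kbps = 0.384 Mbps.
Total bitrate: 22 + 0.384 = 22.384 Mbps.
Stream data: 22.384 Mbps × 196 s = 4387.3 Mb.
With 6% container overhead: ×1.06.
4,650 Mb ÷ 8 = 581.3 MB → 0.5813 GB.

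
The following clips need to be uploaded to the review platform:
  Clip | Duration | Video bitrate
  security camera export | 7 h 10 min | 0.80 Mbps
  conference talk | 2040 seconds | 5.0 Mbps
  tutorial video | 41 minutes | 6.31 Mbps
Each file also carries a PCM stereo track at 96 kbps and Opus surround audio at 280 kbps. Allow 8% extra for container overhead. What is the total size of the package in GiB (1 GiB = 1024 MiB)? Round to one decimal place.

7.3 GiB

Audio total: 96 + 280 = 376 kbps = 0.376 Mbps.
security camera export: 1.176 Mbps × 25800 s × 1.08 = 32768.1 Mb
conference talk: 5.376 Mbps × 2040 s × 1.08 = 11844.4 Mb
tutorial video: 6.686 Mbps × 2460 s × 1.08 = 17763.4 Mb
Total: 62375.8 Mb = 7797.0 MB.
= 7.262 GiB.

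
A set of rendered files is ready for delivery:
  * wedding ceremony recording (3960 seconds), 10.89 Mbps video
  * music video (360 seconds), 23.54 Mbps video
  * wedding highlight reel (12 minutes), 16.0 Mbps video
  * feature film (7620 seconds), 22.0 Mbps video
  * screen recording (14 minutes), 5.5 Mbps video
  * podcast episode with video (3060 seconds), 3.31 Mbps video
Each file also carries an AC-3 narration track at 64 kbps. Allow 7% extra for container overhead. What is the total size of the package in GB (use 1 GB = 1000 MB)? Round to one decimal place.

33.0 GB

Audio: 64 kbps = 0.064 Mbps.
wedding ceremony recording: 10.954 Mbps × 3960 s × 1.07 = 46414.3 Mb
music video: 23.604 Mbps × 360 s × 1.07 = 9092.3 Mb
wedding highlight reel: 16.064 Mbps × 720 s × 1.07 = 12375.7 Mb
feature film: 22.064 Mbps × 7620 s × 1.07 = 179896.6 Mb
screen recording: 5.564 Mbps × 840 s × 1.07 = 5000.9 Mb
podcast episode with video: 3.374 Mbps × 3060 s × 1.07 = 11047.2 Mb
Total: 263826.9 Mb = 32978.4 MB.
= 32.98 GB.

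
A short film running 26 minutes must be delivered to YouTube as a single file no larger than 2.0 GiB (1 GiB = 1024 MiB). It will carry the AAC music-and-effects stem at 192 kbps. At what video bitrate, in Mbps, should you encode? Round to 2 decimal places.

10.82 Mbps

Budget: 2.0 GiB = 17179.9 Mb.
26 min = 1560 s
Total bitrate budget: 17179.9 Mb / 1560 s = 11.013 Mbps.
Audio: 192 kbps = 0.192 Mbps.
Video: 11.013 − 0.192 = 10.821 Mbps.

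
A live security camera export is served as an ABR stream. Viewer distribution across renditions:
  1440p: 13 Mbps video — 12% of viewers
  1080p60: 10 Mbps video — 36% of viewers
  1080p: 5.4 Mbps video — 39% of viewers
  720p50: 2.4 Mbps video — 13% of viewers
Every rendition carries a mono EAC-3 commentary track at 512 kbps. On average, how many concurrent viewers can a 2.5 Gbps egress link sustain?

309

Audio: 512 kbps = 0.512 Mbps.
Average per-viewer bitrate: 0.12×13.512 + 0.36×10.512 + 0.39×5.912 + 0.13×2.912 = 8.090 Mbps.
2.5 Gbps = 2,500 Mbps; 2,500 / 8.090 = 309.02 → 309.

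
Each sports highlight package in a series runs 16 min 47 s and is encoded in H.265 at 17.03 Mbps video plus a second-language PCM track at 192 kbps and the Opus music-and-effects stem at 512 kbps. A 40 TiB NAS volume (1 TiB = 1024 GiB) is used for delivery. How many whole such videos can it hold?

16 min 47 s = 1007 s
Audio total: 192 + 512 = 704 kbps = 0.704 Mbps.
Total bitrate: 17.734 Mbps.
Per item: 17.734 Mbps × 1007 s = 17,858 Mb = 2,232 MB.
Capacity: 40 TiB = 351,843,721 Mb; 19702.15 items → 19702 complete.

19702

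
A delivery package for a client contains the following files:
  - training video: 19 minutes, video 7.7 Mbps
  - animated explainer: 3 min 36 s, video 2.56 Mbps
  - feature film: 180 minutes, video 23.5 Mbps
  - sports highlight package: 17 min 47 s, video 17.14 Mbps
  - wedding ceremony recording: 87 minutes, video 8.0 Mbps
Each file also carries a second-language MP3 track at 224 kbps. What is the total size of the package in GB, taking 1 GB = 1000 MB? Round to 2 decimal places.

40.91 GB

Audio: 224 kbps = 0.224 Mbps.
training video: 7.924 Mbps × 1140 s = 9033.4 Mb
animated explainer: 2.784 Mbps × 216 s = 601.3 Mb
feature film: 23.724 Mbps × 10800 s = 256219.2 Mb
sports highlight package: 17.364 Mbps × 1067 s = 18527.4 Mb
wedding ceremony recording: 8.224 Mbps × 5220 s = 42929.3 Mb
Total: 327310.6 Mb = 40913.8 MB.
= 40.91 GB.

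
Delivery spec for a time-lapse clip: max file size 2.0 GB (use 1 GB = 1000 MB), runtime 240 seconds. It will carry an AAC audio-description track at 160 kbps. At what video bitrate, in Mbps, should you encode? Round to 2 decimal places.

Budget: 2.0 GB = 16000.0 Mb.
Total bitrate budget: 16000.0 Mb / 240 s = 66.667 Mbps.
Audio: 160 kbps = 0.160 Mbps.
Video: 66.667 − 0.160 = 66.507 Mbps.

66.51 Mbps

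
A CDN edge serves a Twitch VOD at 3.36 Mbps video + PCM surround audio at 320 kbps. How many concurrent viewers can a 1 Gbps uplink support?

271

Audio: 320 kbps = 0.320 Mbps.
Per-viewer media rate: 3.680 Mbps.
1 Gbps = 1,000 Mbps; 1,000 / 3.680 = 271.74 → 271 viewers.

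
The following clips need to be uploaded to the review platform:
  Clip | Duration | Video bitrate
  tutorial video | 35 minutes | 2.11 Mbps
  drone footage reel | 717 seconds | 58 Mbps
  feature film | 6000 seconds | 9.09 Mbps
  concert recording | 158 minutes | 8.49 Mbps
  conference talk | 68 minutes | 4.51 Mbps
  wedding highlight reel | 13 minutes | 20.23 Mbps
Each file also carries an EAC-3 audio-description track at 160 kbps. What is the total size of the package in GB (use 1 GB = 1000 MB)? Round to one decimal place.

27.4 GB

Audio: 160 kbps = 0.160 Mbps.
tutorial video: 2.270 Mbps × 2100 s = 4767.0 Mb
drone footage reel: 58.160 Mbps × 717 s = 41700.7 Mb
feature film: 9.250 Mbps × 6000 s = 55500.0 Mb
concert recording: 8.650 Mbps × 9480 s = 82002.0 Mb
conference talk: 4.670 Mbps × 4080 s = 19053.6 Mb
wedding highlight reel: 20.390 Mbps × 780 s = 15904.2 Mb
Total: 218927.5 Mb = 27365.9 MB.
= 27.37 GB.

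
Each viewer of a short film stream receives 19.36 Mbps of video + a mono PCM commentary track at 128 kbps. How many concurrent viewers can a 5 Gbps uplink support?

Audio: 128 kbps = 0.128 Mbps.
Per-viewer media rate: 19.488 Mbps.
5 Gbps = 5,000 Mbps; 5,000 / 19.488 = 256.57 → 256 viewers.

256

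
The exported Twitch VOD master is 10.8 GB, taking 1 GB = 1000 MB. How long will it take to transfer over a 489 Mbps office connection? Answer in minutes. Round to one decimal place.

File: 10.8 GB = 86400.0 Mb.
At 489 Mbps: 86400.0 / 489 = 176.7 s ≈ 2.94 minutes.

2.9 minutes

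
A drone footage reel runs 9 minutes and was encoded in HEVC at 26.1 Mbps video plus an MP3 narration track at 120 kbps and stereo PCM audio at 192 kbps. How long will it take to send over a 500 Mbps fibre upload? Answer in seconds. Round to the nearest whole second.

9 min = 540 s
Audio total: 120 + 192 = 312 kbps = 0.312 Mbps.
Total bitrate: 26.412 Mbps.
File: 26.412 Mbps × 540 s = 14262.5 Mb.
At 500 Mbps: 14262.5 / 500 = 28.5 s ≈ 28.5 seconds.

29 seconds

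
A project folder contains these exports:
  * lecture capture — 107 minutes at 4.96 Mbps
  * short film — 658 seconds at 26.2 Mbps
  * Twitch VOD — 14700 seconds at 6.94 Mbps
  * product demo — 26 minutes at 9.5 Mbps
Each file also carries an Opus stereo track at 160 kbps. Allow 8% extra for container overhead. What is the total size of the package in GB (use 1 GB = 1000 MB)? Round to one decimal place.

22.9 GB

Audio: 160 kbps = 0.160 Mbps.
lecture capture: 5.120 Mbps × 6420 s × 1.08 = 35500.0 Mb
short film: 26.360 Mbps × 658 s × 1.08 = 18732.5 Mb
Twitch VOD: 7.100 Mbps × 14700 s × 1.08 = 112719.6 Mb
product demo: 9.660 Mbps × 1560 s × 1.08 = 16275.2 Mb
Total: 183227.3 Mb = 22903.4 MB.
= 22.90 GB.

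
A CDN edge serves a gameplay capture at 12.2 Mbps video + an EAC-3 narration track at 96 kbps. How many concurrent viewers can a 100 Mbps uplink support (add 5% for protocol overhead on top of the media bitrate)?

7

Audio: 96 kbps = 0.096 Mbps.
Per-viewer media rate: 12.296 Mbps.
On the wire with 5% overhead: 12.911 Mbps.
100 Mbps = 100.0 Mbps; 100.0 / 12.911 = 7.75 → 7 viewers.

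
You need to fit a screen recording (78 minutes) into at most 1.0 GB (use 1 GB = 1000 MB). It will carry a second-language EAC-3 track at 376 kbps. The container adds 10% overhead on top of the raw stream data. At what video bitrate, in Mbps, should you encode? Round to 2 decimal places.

1.18 Mbps

Budget: 1.0 GB = 8000.0 Mb.
Stream payload after overhead: 8000.0 / 1.10 = 7272.7 Mb.
78 min = 4680 s
Total bitrate budget: 7272.7 Mb / 4680 s = 1.554 Mbps.
Audio: 376 kbps = 0.376 Mbps.
Video: 1.554 − 0.376 = 1.178 Mbps.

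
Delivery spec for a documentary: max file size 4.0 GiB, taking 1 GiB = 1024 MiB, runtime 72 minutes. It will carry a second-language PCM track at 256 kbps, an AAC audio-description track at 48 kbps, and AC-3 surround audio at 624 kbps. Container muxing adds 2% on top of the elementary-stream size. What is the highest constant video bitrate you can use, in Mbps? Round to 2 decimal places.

6.87 Mbps

Budget: 4.0 GiB = 34359.7 Mb.
Stream payload after overhead: 34359.7 / 1.02 = 33686.0 Mb.
72 min = 4320 s
Total bitrate budget: 33686.0 Mb / 4320 s = 7.798 Mbps.
Audio total: 256 + 48 + 624 = 928 kbps = 0.928 Mbps.
Video: 7.798 − 0.928 = 6.870 Mbps.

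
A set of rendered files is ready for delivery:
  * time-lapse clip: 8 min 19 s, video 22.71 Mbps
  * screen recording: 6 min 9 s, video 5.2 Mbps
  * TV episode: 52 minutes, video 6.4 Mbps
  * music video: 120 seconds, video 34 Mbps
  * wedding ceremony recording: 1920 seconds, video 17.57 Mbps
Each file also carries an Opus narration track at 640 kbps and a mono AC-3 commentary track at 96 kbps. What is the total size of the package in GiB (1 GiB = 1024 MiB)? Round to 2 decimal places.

8.79 GiB

Audio total: 640 + 96 = 736 kbps = 0.736 Mbps.
time-lapse clip: 23.446 Mbps × 499 s = 11699.6 Mb
screen recording: 5.936 Mbps × 369 s = 2190.4 Mb
TV episode: 7.136 Mbps × 3120 s = 22264.3 Mb
music video: 34.736 Mbps × 120 s = 4168.3 Mb
wedding ceremony recording: 18.306 Mbps × 1920 s = 35147.5 Mb
Total: 75470.1 Mb = 9433.8 MB.
= 8.786 GiB.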